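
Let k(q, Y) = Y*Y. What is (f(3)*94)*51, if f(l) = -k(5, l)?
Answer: -43146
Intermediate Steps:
k(q, Y) = Y²
f(l) = -l²
(f(3)*94)*51 = (-1*3²*94)*51 = (-1*9*94)*51 = -9*94*51 = -846*51 = -43146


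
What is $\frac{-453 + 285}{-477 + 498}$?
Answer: $-8$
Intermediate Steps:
$\frac{-453 + 285}{-477 + 498} = - \frac{168}{21} = \left(-168\right) \frac{1}{21} = -8$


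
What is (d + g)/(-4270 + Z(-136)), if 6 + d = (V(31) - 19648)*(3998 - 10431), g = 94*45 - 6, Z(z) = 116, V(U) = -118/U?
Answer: -1959576478/64387 ≈ -30434.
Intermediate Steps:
g = 4224 (g = 4230 - 6 = 4224)
d = 3919022012/31 (d = -6 + (-118/31 - 19648)*(3998 - 10431) = -6 + (-118*1/31 - 19648)*(-6433) = -6 + (-118/31 - 19648)*(-6433) = -6 - 609206/31*(-6433) = -6 + 3919022198/31 = 3919022012/31 ≈ 1.2642e+8)
(d + g)/(-4270 + Z(-136)) = (3919022012/31 + 4224)/(-4270 + 116) = (3919152956/31)/(-4154) = (3919152956/31)*(-1/4154) = -1959576478/64387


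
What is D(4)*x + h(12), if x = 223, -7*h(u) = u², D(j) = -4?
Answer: -6388/7 ≈ -912.57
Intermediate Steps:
h(u) = -u²/7
D(4)*x + h(12) = -4*223 - ⅐*12² = -892 - ⅐*144 = -892 - 144/7 = -6388/7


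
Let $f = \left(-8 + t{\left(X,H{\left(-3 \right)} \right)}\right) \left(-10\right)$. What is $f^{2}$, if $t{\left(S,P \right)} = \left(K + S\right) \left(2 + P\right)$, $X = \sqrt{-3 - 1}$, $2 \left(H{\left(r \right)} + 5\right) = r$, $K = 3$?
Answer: $38125 + 38700 i \approx 38125.0 + 38700.0 i$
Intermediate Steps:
$H{\left(r \right)} = -5 + \frac{r}{2}$
$X = 2 i$ ($X = \sqrt{-4} = 2 i \approx 2.0 i$)
$t{\left(S,P \right)} = \left(2 + P\right) \left(3 + S\right)$ ($t{\left(S,P \right)} = \left(3 + S\right) \left(2 + P\right) = \left(2 + P\right) \left(3 + S\right)$)
$f = 215 + 90 i$ ($f = \left(-8 + \left(6 + 2 \cdot 2 i + 3 \left(-5 + \frac{1}{2} \left(-3\right)\right) + \left(-5 + \frac{1}{2} \left(-3\right)\right) 2 i\right)\right) \left(-10\right) = \left(-8 + \left(6 + 4 i + 3 \left(-5 - \frac{3}{2}\right) + \left(-5 - \frac{3}{2}\right) 2 i\right)\right) \left(-10\right) = \left(-8 + \left(6 + 4 i + 3 \left(- \frac{13}{2}\right) - \frac{13 \cdot 2 i}{2}\right)\right) \left(-10\right) = \left(-8 + \left(6 + 4 i - \frac{39}{2} - 13 i\right)\right) \left(-10\right) = \left(-8 - \left(\frac{27}{2} + 9 i\right)\right) \left(-10\right) = \left(- \frac{43}{2} - 9 i\right) \left(-10\right) = 215 + 90 i \approx 215.0 + 90.0 i$)
$f^{2} = \left(215 + 90 i\right)^{2}$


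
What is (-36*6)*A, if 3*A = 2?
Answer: -144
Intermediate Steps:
A = ⅔ (A = (⅓)*2 = ⅔ ≈ 0.66667)
(-36*6)*A = -36*6*(⅔) = -216*⅔ = -144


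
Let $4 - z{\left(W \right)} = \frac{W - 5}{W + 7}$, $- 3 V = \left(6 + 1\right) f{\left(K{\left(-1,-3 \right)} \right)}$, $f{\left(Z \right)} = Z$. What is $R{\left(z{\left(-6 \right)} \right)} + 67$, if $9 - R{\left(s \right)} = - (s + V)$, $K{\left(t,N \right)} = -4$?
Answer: $\frac{301}{3} \approx 100.33$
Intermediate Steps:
$V = \frac{28}{3}$ ($V = - \frac{\left(6 + 1\right) \left(-4\right)}{3} = - \frac{7 \left(-4\right)}{3} = \left(- \frac{1}{3}\right) \left(-28\right) = \frac{28}{3} \approx 9.3333$)
$z{\left(W \right)} = 4 - \frac{-5 + W}{7 + W}$ ($z{\left(W \right)} = 4 - \frac{W - 5}{W + 7} = 4 - \frac{-5 + W}{7 + W}$)
$R{\left(s \right)} = \frac{55}{3} + s$ ($R{\left(s \right)} = 9 - - (s + \frac{28}{3}) = 9 - - (\frac{28}{3} + s) = 9 - \left(- \frac{28}{3} - s\right) = 9 + \left(\frac{28}{3} + s\right) = \frac{55}{3} + s$)
$R{\left(z{\left(-6 \right)} \right)} + 67 = \left(\frac{55}{3} + \frac{3 \left(11 - 6\right)}{7 - 6}\right) + 67 = \left(\frac{55}{3} + 3 \cdot 1^{-1} \cdot 5\right) + 67 = \left(\frac{55}{3} + 3 \cdot 1 \cdot 5\right) + 67 = \left(\frac{55}{3} + 15\right) + 67 = \frac{100}{3} + 67 = \frac{301}{3}$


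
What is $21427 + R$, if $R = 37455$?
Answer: $58882$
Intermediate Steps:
$21427 + R = 21427 + 37455 = 58882$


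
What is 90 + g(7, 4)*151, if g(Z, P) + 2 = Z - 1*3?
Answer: 392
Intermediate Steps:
g(Z, P) = -5 + Z (g(Z, P) = -2 + (Z - 1*3) = -2 + (Z - 3) = -2 + (-3 + Z) = -5 + Z)
90 + g(7, 4)*151 = 90 + (-5 + 7)*151 = 90 + 2*151 = 90 + 302 = 392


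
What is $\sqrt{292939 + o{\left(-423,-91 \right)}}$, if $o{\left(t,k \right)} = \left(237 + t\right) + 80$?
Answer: $3 \sqrt{32537} \approx 541.14$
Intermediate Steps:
$o{\left(t,k \right)} = 317 + t$
$\sqrt{292939 + o{\left(-423,-91 \right)}} = \sqrt{292939 + \left(317 - 423\right)} = \sqrt{292939 - 106} = \sqrt{292833} = 3 \sqrt{32537}$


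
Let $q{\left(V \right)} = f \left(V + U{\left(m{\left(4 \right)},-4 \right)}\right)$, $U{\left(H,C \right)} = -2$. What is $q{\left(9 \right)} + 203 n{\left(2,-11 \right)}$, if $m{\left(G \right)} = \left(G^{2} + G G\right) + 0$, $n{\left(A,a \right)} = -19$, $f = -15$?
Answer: $-3962$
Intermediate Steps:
$m{\left(G \right)} = 2 G^{2}$ ($m{\left(G \right)} = \left(G^{2} + G^{2}\right) + 0 = 2 G^{2} + 0 = 2 G^{2}$)
$q{\left(V \right)} = 30 - 15 V$ ($q{\left(V \right)} = - 15 \left(V - 2\right) = - 15 \left(-2 + V\right) = 30 - 15 V$)
$q{\left(9 \right)} + 203 n{\left(2,-11 \right)} = \left(30 - 135\right) + 203 \left(-19\right) = \left(30 - 135\right) - 3857 = -105 - 3857 = -3962$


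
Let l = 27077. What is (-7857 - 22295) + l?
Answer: -3075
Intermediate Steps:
(-7857 - 22295) + l = (-7857 - 22295) + 27077 = -30152 + 27077 = -3075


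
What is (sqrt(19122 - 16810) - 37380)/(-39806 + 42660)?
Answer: -18690/1427 + 17*sqrt(2)/1427 ≈ -13.081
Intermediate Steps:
(sqrt(19122 - 16810) - 37380)/(-39806 + 42660) = (sqrt(2312) - 37380)/2854 = (34*sqrt(2) - 37380)*(1/2854) = (-37380 + 34*sqrt(2))*(1/2854) = -18690/1427 + 17*sqrt(2)/1427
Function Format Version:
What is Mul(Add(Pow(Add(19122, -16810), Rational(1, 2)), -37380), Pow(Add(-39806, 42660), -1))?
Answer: Add(Rational(-18690, 1427), Mul(Rational(17, 1427), Pow(2, Rational(1, 2)))) ≈ -13.081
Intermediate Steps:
Mul(Add(Pow(Add(19122, -16810), Rational(1, 2)), -37380), Pow(Add(-39806, 42660), -1)) = Mul(Add(Pow(2312, Rational(1, 2)), -37380), Pow(2854, -1)) = Mul(Add(Mul(34, Pow(2, Rational(1, 2))), -37380), Rational(1, 2854)) = Mul(Add(-37380, Mul(34, Pow(2, Rational(1, 2)))), Rational(1, 2854)) = Add(Rational(-18690, 1427), Mul(Rational(17, 1427), Pow(2, Rational(1, 2))))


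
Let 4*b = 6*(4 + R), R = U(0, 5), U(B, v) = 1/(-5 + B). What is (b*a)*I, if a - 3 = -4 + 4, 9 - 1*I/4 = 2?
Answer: 2394/5 ≈ 478.80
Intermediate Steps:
I = 28 (I = 36 - 4*2 = 36 - 8 = 28)
R = -⅕ (R = 1/(-5 + 0) = 1/(-5) = -⅕ ≈ -0.20000)
b = 57/10 (b = (6*(4 - ⅕))/4 = (6*(19/5))/4 = (¼)*(114/5) = 57/10 ≈ 5.7000)
a = 3 (a = 3 + (-4 + 4) = 3 + 0 = 3)
(b*a)*I = ((57/10)*3)*28 = (171/10)*28 = 2394/5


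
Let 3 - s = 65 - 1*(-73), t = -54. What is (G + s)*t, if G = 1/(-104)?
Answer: 379107/52 ≈ 7290.5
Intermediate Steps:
G = -1/104 ≈ -0.0096154
s = -135 (s = 3 - (65 - 1*(-73)) = 3 - (65 + 73) = 3 - 1*138 = 3 - 138 = -135)
(G + s)*t = (-1/104 - 135)*(-54) = -14041/104*(-54) = 379107/52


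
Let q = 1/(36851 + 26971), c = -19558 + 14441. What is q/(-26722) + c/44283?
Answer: -969643920879/8391389785108 ≈ -0.11555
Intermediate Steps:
c = -5117
q = 1/63822 ≈ 1.5669e-5
q/(-26722) + c/44283 = (1/63822)/(-26722) - 5117/44283 = (1/63822)*(-1/26722) - 5117*1/44283 = -1/1705451484 - 5117/44283 = -969643920879/8391389785108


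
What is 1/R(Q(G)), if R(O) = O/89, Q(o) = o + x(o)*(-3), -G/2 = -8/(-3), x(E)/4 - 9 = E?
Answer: -267/148 ≈ -1.8041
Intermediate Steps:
x(E) = 36 + 4*E
G = -16/3 (G = -(-16)/(-3) = -(-16)*(-1)/3 = -2*8/3 = -16/3 ≈ -5.3333)
Q(o) = -108 - 11*o (Q(o) = o + (36 + 4*o)*(-3) = o + (-108 - 12*o) = -108 - 11*o)
R(O) = O/89 (R(O) = O*(1/89) = O/89)
1/R(Q(G)) = 1/((-108 - 11*(-16/3))/89) = 1/((-108 + 176/3)/89) = 1/((1/89)*(-148/3)) = 1/(-148/267) = -267/148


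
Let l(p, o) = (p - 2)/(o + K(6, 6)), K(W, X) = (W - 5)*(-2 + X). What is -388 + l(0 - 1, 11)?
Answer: -1941/5 ≈ -388.20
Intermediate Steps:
K(W, X) = (-5 + W)*(-2 + X)
l(p, o) = (-2 + p)/(4 + o) (l(p, o) = (p - 2)/(o + (10 - 5*6 - 2*6 + 6*6)) = (-2 + p)/(o + (10 - 30 - 12 + 36)) = (-2 + p)/(o + 4) = (-2 + p)/(4 + o))
-388 + l(0 - 1, 11) = -388 + (-2 + (0 - 1))/(4 + 11) = -388 + (-2 - 1)/15 = -388 + (1/15)*(-3) = -388 - ⅕ = -1941/5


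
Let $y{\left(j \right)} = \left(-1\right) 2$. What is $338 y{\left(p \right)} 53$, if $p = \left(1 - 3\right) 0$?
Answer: $-35828$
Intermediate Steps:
$p = 0$ ($p = \left(-2\right) 0 = 0$)
$y{\left(j \right)} = -2$
$338 y{\left(p \right)} 53 = 338 \left(\left(-2\right) 53\right) = 338 \left(-106\right) = -35828$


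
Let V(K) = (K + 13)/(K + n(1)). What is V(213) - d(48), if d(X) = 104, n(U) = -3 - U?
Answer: -21510/209 ≈ -102.92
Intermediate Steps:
V(K) = (13 + K)/(-4 + K) (V(K) = (K + 13)/(K + (-3 - 1*1)) = (13 + K)/(K + (-3 - 1)) = (13 + K)/(K - 4) = (13 + K)/(-4 + K))
V(213) - d(48) = (13 + 213)/(-4 + 213) - 1*104 = 226/209 - 104 = -21510/209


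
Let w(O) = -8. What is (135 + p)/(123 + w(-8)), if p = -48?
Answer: 87/115 ≈ 0.75652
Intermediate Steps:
(135 + p)/(123 + w(-8)) = (135 - 48)/(123 - 8) = 87/115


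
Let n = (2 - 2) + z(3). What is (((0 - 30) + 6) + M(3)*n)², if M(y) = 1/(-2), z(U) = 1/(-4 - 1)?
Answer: 57121/100 ≈ 571.21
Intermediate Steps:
z(U) = -⅕ (z(U) = 1/(-5) = -⅕)
M(y) = -½
n = -⅕ (n = (2 - 2) - ⅕ = 0 - ⅕ = -⅕ ≈ -0.20000)
(((0 - 30) + 6) + M(3)*n)² = (((0 - 30) + 6) - ½*(-⅕))² = ((-30 + 6) + ⅒)² = (-24 + ⅒)² = (-239/10)² = 57121/100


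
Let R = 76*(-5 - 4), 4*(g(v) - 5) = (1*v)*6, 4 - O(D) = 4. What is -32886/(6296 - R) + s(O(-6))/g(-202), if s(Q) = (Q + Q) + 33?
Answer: -1253796/260005 ≈ -4.8222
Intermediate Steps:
O(D) = 0 (O(D) = 4 - 1*4 = 4 - 4 = 0)
g(v) = 5 + 3*v/2 (g(v) = 5 + ((1*v)*6)/4 = 5 + (v*6)/4 = 5 + (6*v)/4 = 5 + 3*v/2)
s(Q) = 33 + 2*Q (s(Q) = 2*Q + 33 = 33 + 2*Q)
R = -684 (R = 76*(-9) = -684)
-32886/(6296 - R) + s(O(-6))/g(-202) = -32886/(6296 - 1*(-684)) + (33 + 2*0)/(5 + (3/2)*(-202)) = -32886/(6296 + 684) + (33 + 0)/(5 - 303) = -32886/6980 + 33/(-298) = -32886*1/6980 + 33*(-1/298) = -16443/3490 - 33/298 = -1253796/260005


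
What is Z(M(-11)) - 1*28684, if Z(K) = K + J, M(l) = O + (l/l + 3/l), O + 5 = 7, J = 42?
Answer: -315032/11 ≈ -28639.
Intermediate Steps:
O = 2 (O = -5 + 7 = 2)
M(l) = 3 + 3/l (M(l) = 2 + (l/l + 3/l) = 2 + (1 + 3/l) = 3 + 3/l)
Z(K) = 42 + K (Z(K) = K + 42 = 42 + K)
Z(M(-11)) - 1*28684 = (42 + (3 + 3/(-11))) - 1*28684 = (42 + (3 + 3*(-1/11))) - 28684 = (42 + (3 - 3/11)) - 28684 = (42 + 30/11) - 28684 = 492/11 - 28684 = -315032/11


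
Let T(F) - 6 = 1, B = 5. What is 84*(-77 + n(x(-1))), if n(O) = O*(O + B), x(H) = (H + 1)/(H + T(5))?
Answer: -6468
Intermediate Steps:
T(F) = 7 (T(F) = 6 + 1 = 7)
x(H) = (1 + H)/(7 + H) (x(H) = (H + 1)/(H + 7) = (1 + H)/(7 + H))
n(O) = O*(5 + O) (n(O) = O*(O + 5) = O*(5 + O))
84*(-77 + n(x(-1))) = 84*(-77 + ((1 - 1)/(7 - 1))*(5 + (1 - 1)/(7 - 1))) = 84*(-77 + (0/6)*(5 + 0/6)) = 84*(-77 + ((⅙)*0)*(5 + (⅙)*0)) = 84*(-77 + 0*(5 + 0)) = 84*(-77 + 0*5) = 84*(-77 + 0) = 84*(-77) = -6468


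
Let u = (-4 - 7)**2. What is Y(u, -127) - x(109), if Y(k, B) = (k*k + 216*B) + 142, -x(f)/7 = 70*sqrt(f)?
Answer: -12649 + 490*sqrt(109) ≈ -7533.3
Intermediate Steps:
x(f) = -490*sqrt(f)
u = 121 (u = (-11)**2 = 121)
Y(k, B) = 142 + k**2 + 216*B (Y(k, B) = (k**2 + 216*B) + 142 = 142 + k**2 + 216*B)
Y(u, -127) - x(109) = (142 + 121**2 + 216*(-127)) - (-490)*sqrt(109) = (142 + 14641 - 27432) + 490*sqrt(109) = -12649 + 490*sqrt(109)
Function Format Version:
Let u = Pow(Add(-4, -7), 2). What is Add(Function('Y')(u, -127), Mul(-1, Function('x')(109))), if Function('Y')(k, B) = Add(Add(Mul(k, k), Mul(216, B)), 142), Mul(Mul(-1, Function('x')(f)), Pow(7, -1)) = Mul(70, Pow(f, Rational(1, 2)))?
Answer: Add(-12649, Mul(490, Pow(109, Rational(1, 2)))) ≈ -7533.3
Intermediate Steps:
Function('x')(f) = Mul(-490, Pow(f, Rational(1, 2))) (Function('x')(f) = Mul(-7, Mul(70, Pow(f, Rational(1, 2)))) = Mul(-490, Pow(f, Rational(1, 2))))
u = 121 (u = Pow(-11, 2) = 121)
Function('Y')(k, B) = Add(142, Pow(k, 2), Mul(216, B)) (Function('Y')(k, B) = Add(Add(Pow(k, 2), Mul(216, B)), 142) = Add(142, Pow(k, 2), Mul(216, B)))
Add(Function('Y')(u, -127), Mul(-1, Function('x')(109))) = Add(Add(142, Pow(121, 2), Mul(216, -127)), Mul(-1, Mul(-490, Pow(109, Rational(1, 2))))) = Add(Add(142, 14641, -27432), Mul(490, Pow(109, Rational(1, 2)))) = Add(-12649, Mul(490, Pow(109, Rational(1, 2))))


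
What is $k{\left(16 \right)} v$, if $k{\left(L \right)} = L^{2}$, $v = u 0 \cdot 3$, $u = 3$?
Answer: $0$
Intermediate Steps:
$v = 0$ ($v = 3 \cdot 0 \cdot 3 = 0 \cdot 3 = 0$)
$k{\left(16 \right)} v = 16^{2} \cdot 0 = 256 \cdot 0 = 0$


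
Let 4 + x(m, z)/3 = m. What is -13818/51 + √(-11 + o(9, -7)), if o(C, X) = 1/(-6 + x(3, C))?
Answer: -4606/17 + 10*I/3 ≈ -270.94 + 3.3333*I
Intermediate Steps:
x(m, z) = -12 + 3*m
o(C, X) = -⅑ (o(C, X) = 1/(-6 + (-12 + 3*3)) = 1/(-6 + (-12 + 9)) = 1/(-6 - 3) = 1/(-9) = -⅑)
-13818/51 + √(-11 + o(9, -7)) = -13818/51 + √(-11 - ⅑) = -13818/51 + √(-100/9) = -94*49/17 + 10*I/3 = -4606/17 + 10*I/3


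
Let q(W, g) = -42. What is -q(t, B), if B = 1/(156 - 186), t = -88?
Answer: 42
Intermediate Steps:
B = -1/30 (B = 1/(-30) = -1/30 ≈ -0.033333)
-q(t, B) = -1*(-42) = 42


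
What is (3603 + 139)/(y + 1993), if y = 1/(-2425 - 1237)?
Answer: 13703204/7298365 ≈ 1.8776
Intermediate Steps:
y = -1/3662 (y = 1/(-3662) = -1/3662 ≈ -0.00027307)
(3603 + 139)/(y + 1993) = (3603 + 139)/(-1/3662 + 1993) = 3742/(7298365/3662) = 3742*(3662/7298365) = 13703204/7298365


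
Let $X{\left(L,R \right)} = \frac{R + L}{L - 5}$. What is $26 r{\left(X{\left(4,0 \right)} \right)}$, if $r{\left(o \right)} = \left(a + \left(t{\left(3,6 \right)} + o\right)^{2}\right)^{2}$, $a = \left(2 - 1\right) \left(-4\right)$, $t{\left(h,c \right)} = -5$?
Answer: $154154$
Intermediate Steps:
$a = -4$ ($a = 1 \left(-4\right) = -4$)
$X{\left(L,R \right)} = \frac{L + R}{-5 + L}$
$r{\left(o \right)} = \left(-4 + \left(-5 + o\right)^{2}\right)^{2}$
$26 r{\left(X{\left(4,0 \right)} \right)} = 26 \left(-4 + \left(-5 + \frac{4 + 0}{-5 + 4}\right)^{2}\right)^{2} = 26 \left(-4 + \left(-5 + \frac{1}{-1} \cdot 4\right)^{2}\right)^{2} = 26 \left(-4 + \left(-5 - 4\right)^{2}\right)^{2} = 26 \left(-4 + \left(-9\right)^{2}\right)^{2} = 26 \left(-4 + 81\right)^{2} = 26 \cdot 77^{2} = 26 \cdot 5929 = 154154$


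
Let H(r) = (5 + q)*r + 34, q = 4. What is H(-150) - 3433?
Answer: -4749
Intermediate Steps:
H(r) = 34 + 9*r (H(r) = (5 + 4)*r + 34 = 9*r + 34 = 34 + 9*r)
H(-150) - 3433 = (34 + 9*(-150)) - 3433 = (34 - 1350) - 3433 = -1316 - 3433 = -4749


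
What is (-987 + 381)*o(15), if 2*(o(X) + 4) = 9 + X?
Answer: -4848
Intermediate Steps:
o(X) = ½ + X/2 (o(X) = -4 + (9 + X)/2 = -4 + (9/2 + X/2) = ½ + X/2)
(-987 + 381)*o(15) = (-987 + 381)*(½ + (½)*15) = -606*(½ + 15/2) = -606*8 = -4848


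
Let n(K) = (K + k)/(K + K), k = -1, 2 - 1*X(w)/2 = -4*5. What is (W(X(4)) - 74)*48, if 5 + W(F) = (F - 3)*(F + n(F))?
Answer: 921378/11 ≈ 83762.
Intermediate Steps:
X(w) = 44 (X(w) = 4 - (-8)*5 = 4 - 2*(-20) = 4 + 40 = 44)
n(K) = (-1 + K)/(2*K) (n(K) = (K - 1)/(K + K) = (-1 + K)/((2*K)) = (-1 + K)*(1/(2*K)) = (-1 + K)/(2*K))
W(F) = -5 + (-3 + F)*(F + (-1 + F)/(2*F)) (W(F) = -5 + (F - 3)*(F + (-1 + F)/(2*F)) = -5 + (-3 + F)*(F + (-1 + F)/(2*F)))
(W(X(4)) - 74)*48 = ((-7 + 44² - 5/2*44 + (3/2)/44) - 74)*48 = ((-7 + 1936 - 110 + (3/2)*(1/44)) - 74)*48 = ((-7 + 1936 - 110 + 3/88) - 74)*48 = (160075/88 - 74)*48 = (153563/88)*48 = 921378/11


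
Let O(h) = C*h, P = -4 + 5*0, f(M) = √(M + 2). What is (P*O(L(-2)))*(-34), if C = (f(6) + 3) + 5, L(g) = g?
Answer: -2176 - 544*√2 ≈ -2945.3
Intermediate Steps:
f(M) = √(2 + M)
P = -4 (P = -4 + 0 = -4)
C = 8 + 2*√2 (C = (√(2 + 6) + 3) + 5 = (√8 + 3) + 5 = (2*√2 + 3) + 5 = (3 + 2*√2) + 5 = 8 + 2*√2 ≈ 10.828)
O(h) = h*(8 + 2*√2) (O(h) = (8 + 2*√2)*h = h*(8 + 2*√2))
(P*O(L(-2)))*(-34) = -8*(-2)*(4 + √2)*(-34) = -4*(-16 - 4*√2)*(-34) = (64 + 16*√2)*(-34) = -2176 - 544*√2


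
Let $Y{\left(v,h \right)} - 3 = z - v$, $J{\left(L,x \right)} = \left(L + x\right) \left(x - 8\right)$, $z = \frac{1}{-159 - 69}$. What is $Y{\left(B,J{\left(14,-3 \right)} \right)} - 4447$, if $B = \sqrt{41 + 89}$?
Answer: $- \frac{1013233}{228} - \sqrt{130} \approx -4455.4$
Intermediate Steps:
$z = - \frac{1}{228}$ ($z = \frac{1}{-228} = - \frac{1}{228} \approx -0.004386$)
$J{\left(L,x \right)} = \left(-8 + x\right) \left(L + x\right)$ ($J{\left(L,x \right)} = \left(L + x\right) \left(-8 + x\right) = \left(-8 + x\right) \left(L + x\right)$)
$B = \sqrt{130} \approx 11.402$
$Y{\left(v,h \right)} = \frac{683}{228} - v$ ($Y{\left(v,h \right)} = 3 - \left(\frac{1}{228} + v\right) = \frac{683}{228} - v$)
$Y{\left(B,J{\left(14,-3 \right)} \right)} - 4447 = \left(\frac{683}{228} - \sqrt{130}\right) - 4447 = - \frac{1013233}{228} - \sqrt{130}$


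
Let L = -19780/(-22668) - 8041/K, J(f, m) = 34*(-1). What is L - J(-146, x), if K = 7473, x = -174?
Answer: 477089444/14116497 ≈ 33.797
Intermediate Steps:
J(f, m) = -34
L = -2871454/14116497 (L = -19780/(-22668) - 8041/7473 = -19780*(-1/22668) - 8041*1/7473 = 4945/5667 - 8041/7473 = -2871454/14116497 ≈ -0.20341)
L - J(-146, x) = -2871454/14116497 - 1*(-34) = -2871454/14116497 + 34 = 477089444/14116497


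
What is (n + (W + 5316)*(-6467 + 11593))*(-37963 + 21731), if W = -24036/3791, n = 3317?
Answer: -1675035571802744/3791 ≈ -4.4185e+11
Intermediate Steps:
W = -24036/3791 (W = -24036*1/3791 = -24036/3791 ≈ -6.3403)
(n + (W + 5316)*(-6467 + 11593))*(-37963 + 21731) = (3317 + (-24036/3791 + 5316)*(-6467 + 11593))*(-37963 + 21731) = (3317 + (20128920/3791)*5126)*(-16232) = (3317 + 103180843920/3791)*(-16232) = (103193418667/3791)*(-16232) = -1675035571802744/3791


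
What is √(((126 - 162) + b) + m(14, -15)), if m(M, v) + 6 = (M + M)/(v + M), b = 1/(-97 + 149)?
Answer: I*√47307/26 ≈ 8.3654*I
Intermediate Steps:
b = 1/52 ≈ 0.019231
m(M, v) = -6 + 2*M/(M + v) (m(M, v) = -6 + (M + M)/(v + M) = -6 + (2*M)/(M + v) = -6 + 2*M/(M + v))
√(((126 - 162) + b) + m(14, -15)) = √(((126 - 162) + 1/52) + 2*(-3*(-15) - 2*14)/(14 - 15)) = √((-36 + 1/52) + 2*(45 - 28)/(-1)) = √(-1871/52 + 2*(-1)*17) = √(-1871/52 - 34) = √(-3639/52) = I*√47307/26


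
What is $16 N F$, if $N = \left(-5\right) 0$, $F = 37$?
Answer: $0$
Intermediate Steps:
$N = 0$
$16 N F = 16 \cdot 0 \cdot 37 = 0 \cdot 37 = 0$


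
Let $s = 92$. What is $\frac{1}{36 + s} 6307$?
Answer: $\frac{6307}{128} \approx 49.273$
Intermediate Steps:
$\frac{1}{36 + s} 6307 = \frac{1}{36 + 92} \cdot 6307 = \frac{1}{128} \cdot 6307 = \frac{6307}{128}$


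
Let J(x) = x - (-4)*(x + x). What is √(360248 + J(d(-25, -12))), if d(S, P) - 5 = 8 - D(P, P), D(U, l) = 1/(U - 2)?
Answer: √70631666/14 ≈ 600.30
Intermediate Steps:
D(U, l) = 1/(-2 + U)
d(S, P) = 13 - 1/(-2 + P) (d(S, P) = 5 + (8 - 1/(-2 + P)) = 13 - 1/(-2 + P))
J(x) = 9*x (J(x) = x - (-4)*2*x = x - (-8)*x = x + 8*x = 9*x)
√(360248 + J(d(-25, -12))) = √(360248 + 9*((-27 + 13*(-12))/(-2 - 12))) = √(360248 + 9*((-27 - 156)/(-14))) = √(360248 + 9*(-1/14*(-183))) = √(360248 + 9*(183/14)) = √(360248 + 1647/14) = √(5045119/14) = √70631666/14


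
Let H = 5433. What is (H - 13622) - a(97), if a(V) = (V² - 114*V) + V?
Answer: -6637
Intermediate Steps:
a(V) = V² - 113*V
(H - 13622) - a(97) = (5433 - 13622) - 97*(-113 + 97) = -8189 - 97*(-16) = -8189 - 1*(-1552) = -8189 + 1552 = -6637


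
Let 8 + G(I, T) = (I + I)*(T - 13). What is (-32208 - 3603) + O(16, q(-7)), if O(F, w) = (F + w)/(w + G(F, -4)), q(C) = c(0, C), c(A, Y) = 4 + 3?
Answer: -19517018/545 ≈ -35811.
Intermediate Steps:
G(I, T) = -8 + 2*I*(-13 + T) (G(I, T) = -8 + (I + I)*(T - 13) = -8 + (2*I)*(-13 + T) = -8 + 2*I*(-13 + T))
c(A, Y) = 7
q(C) = 7
O(F, w) = (F + w)/(-8 + w - 34*F) (O(F, w) = (F + w)/(w + (-8 - 26*F + 2*F*(-4))) = (F + w)/(w + (-8 - 26*F - 8*F)) = (F + w)/(w + (-8 - 34*F)) = (F + w)/(-8 + w - 34*F))
(-32208 - 3603) + O(16, q(-7)) = (-32208 - 3603) + (16 + 7)/(-8 + 7 - 34*16) = -35811 + 23/(-8 + 7 - 544) = -35811 + 23/(-545) = -35811 - 1/545*23 = -35811 - 23/545 = -19517018/545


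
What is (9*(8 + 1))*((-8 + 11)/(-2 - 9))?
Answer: -243/11 ≈ -22.091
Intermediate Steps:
(9*(8 + 1))*((-8 + 11)/(-2 - 9)) = (9*9)*(3/(-11)) = 81*(3*(-1/11)) = 81*(-3/11) = -243/11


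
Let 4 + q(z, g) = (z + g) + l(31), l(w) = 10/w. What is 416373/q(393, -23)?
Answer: 12907563/11356 ≈ 1136.6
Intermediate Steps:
q(z, g) = -114/31 + g + z (q(z, g) = -4 + ((z + g) + 10/31) = -4 + ((g + z) + 10*(1/31)) = -4 + ((g + z) + 10/31) = -4 + (10/31 + g + z) = -114/31 + g + z)
416373/q(393, -23) = 416373/(-114/31 - 23 + 393) = 416373/(11356/31) = 416373*(31/11356) = 12907563/11356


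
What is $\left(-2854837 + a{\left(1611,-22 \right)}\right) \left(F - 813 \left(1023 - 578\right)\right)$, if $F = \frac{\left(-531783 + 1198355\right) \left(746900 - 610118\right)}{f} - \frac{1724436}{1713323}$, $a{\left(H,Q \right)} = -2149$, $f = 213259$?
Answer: $- \frac{68631605435618233851678}{365381549657} \approx -1.8784 \cdot 10^{11}$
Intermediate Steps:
$F = \frac{156211944673826268}{365381549657}$ ($F = \frac{\left(-531783 + 1198355\right) \left(746900 - 610118\right)}{213259} - \frac{1724436}{1713323} = 666572 \cdot 136782 \cdot \frac{1}{213259} - \frac{1724436}{1713323} = 91175051304 \cdot \frac{1}{213259} - \frac{1724436}{1713323} = \frac{91175051304}{213259} - \frac{1724436}{1713323} = \frac{156211944673826268}{365381549657} \approx 4.2753 \cdot 10^{5}$)
$\left(-2854837 + a{\left(1611,-22 \right)}\right) \left(F - 813 \left(1023 - 578\right)\right) = \left(-2854837 - 2149\right) \left(\frac{156211944673826268}{365381549657} - 813 \left(1023 - 578\right)\right) = - 2856986 \left(\frac{156211944673826268}{365381549657} - 361785\right) = \left(-2856986\right) \frac{24022380731168523}{365381549657} = - \frac{68631605435618233851678}{365381549657}$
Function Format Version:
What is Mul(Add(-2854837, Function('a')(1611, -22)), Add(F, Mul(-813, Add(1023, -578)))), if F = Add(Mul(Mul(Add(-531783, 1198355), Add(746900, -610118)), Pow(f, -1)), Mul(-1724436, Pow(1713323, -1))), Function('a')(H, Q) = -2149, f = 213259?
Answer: Rational(-68631605435618233851678, 365381549657) ≈ -1.8784e+11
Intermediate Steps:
F = Rational(156211944673826268, 365381549657) (F = Add(Mul(Mul(Add(-531783, 1198355), Add(746900, -610118)), Pow(213259, -1)), Mul(-1724436, Pow(1713323, -1))) = Add(Mul(Mul(666572, 136782), Rational(1, 213259)), Mul(-1724436, Rational(1, 1713323))) = Add(Mul(91175051304, Rational(1, 213259)), Rational(-1724436, 1713323)) = Add(Rational(91175051304, 213259), Rational(-1724436, 1713323)) = Rational(156211944673826268, 365381549657) ≈ 4.2753e+5)
Mul(Add(-2854837, Function('a')(1611, -22)), Add(F, Mul(-813, Add(1023, -578)))) = Mul(Add(-2854837, -2149), Add(Rational(156211944673826268, 365381549657), Mul(-813, Add(1023, -578)))) = Mul(-2856986, Add(Rational(156211944673826268, 365381549657), Mul(-813, 445))) = Mul(-2856986, Add(Rational(156211944673826268, 365381549657), -361785)) = Mul(-2856986, Rational(24022380731168523, 365381549657)) = Rational(-68631605435618233851678, 365381549657)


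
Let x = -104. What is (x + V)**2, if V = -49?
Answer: 23409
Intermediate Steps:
(x + V)**2 = (-104 - 49)**2 = (-153)**2 = 23409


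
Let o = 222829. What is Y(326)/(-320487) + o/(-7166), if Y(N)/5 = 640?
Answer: -71436728923/2296609842 ≈ -31.105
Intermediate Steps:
Y(N) = 3200 (Y(N) = 5*640 = 3200)
Y(326)/(-320487) + o/(-7166) = 3200/(-320487) + 222829/(-7166) = 3200*(-1/320487) + 222829*(-1/7166) = -3200/320487 - 222829/7166 = -71436728923/2296609842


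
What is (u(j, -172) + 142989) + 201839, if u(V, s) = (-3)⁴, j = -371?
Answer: 344909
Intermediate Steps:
u(V, s) = 81
(u(j, -172) + 142989) + 201839 = (81 + 142989) + 201839 = 143070 + 201839 = 344909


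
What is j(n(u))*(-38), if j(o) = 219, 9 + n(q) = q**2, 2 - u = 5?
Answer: -8322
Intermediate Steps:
u = -3 (u = 2 - 1*5 = 2 - 5 = -3)
n(q) = -9 + q**2
j(n(u))*(-38) = 219*(-38) = -8322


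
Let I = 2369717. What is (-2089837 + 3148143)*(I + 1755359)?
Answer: 4365592681256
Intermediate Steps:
(-2089837 + 3148143)*(I + 1755359) = (-2089837 + 3148143)*(2369717 + 1755359) = 1058306*4125076 = 4365592681256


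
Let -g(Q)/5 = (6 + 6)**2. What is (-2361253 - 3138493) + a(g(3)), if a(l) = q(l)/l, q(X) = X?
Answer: -5499745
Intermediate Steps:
g(Q) = -720 (g(Q) = -5*(6 + 6)**2 = -5*12**2 = -5*144 = -720)
a(l) = 1 (a(l) = l/l = 1)
(-2361253 - 3138493) + a(g(3)) = (-2361253 - 3138493) + 1 = -5499746 + 1 = -5499745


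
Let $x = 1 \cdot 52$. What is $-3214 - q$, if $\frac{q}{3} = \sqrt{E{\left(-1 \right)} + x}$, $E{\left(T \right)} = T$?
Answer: $-3214 - 3 \sqrt{51} \approx -3235.4$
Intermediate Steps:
$x = 52$
$q = 3 \sqrt{51}$ ($q = 3 \sqrt{-1 + 52} = 3 \sqrt{51} \approx 21.424$)
$-3214 - q = -3214 - 3 \sqrt{51}$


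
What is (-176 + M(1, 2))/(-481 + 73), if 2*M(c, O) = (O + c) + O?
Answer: 347/816 ≈ 0.42525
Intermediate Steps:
M(c, O) = O + c/2 (M(c, O) = ((O + c) + O)/2 = (c + 2*O)/2 = O + c/2)
(-176 + M(1, 2))/(-481 + 73) = (-176 + (2 + (½)*1))/(-481 + 73) = (-176 + (2 + ½))/(-408) = (-176 + 5/2)*(-1/408) = -347/2*(-1/408) = 347/816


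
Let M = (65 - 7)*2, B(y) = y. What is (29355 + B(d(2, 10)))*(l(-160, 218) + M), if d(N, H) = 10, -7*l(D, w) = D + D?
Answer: 4748740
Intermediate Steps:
l(D, w) = -2*D/7 (l(D, w) = -(D + D)/7 = -2*D/7)
M = 116 (M = 58*2 = 116)
(29355 + B(d(2, 10)))*(l(-160, 218) + M) = (29355 + 10)*(-2/7*(-160) + 116) = 29365*(320/7 + 116) = 29365*(1132/7) = 4748740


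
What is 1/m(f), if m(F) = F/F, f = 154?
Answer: 1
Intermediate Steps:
m(F) = 1
1/m(f) = 1/1 = 1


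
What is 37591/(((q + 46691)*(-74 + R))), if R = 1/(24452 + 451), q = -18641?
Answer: -312042891/17230376350 ≈ -0.018110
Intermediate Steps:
R = 1/24903 ≈ 4.0156e-5
37591/(((q + 46691)*(-74 + R))) = 37591/(((-18641 + 46691)*(-74 + 1/24903))) = 37591/((28050*(-1842821/24903))) = 37591/(-17230376350/8301) = 37591*(-8301/17230376350) = -312042891/17230376350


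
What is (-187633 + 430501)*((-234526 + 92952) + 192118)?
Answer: 12275520192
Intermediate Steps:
(-187633 + 430501)*((-234526 + 92952) + 192118) = 242868*(-141574 + 192118) = 242868*50544 = 12275520192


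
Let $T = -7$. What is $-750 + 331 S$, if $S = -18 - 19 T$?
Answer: $37315$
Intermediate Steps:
$S = 115$ ($S = -18 - -133 = -18 + 133 = 115$)
$-750 + 331 S = -750 + 331 \cdot 115 = -750 + 38065 = 37315$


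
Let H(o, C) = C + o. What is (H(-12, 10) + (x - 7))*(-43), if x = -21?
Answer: 1290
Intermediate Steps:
(H(-12, 10) + (x - 7))*(-43) = ((10 - 12) + (-21 - 7))*(-43) = (-2 - 28)*(-43) = -30*(-43) = 1290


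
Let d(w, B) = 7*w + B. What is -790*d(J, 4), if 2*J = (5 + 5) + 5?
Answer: -44635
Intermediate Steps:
J = 15/2 (J = ((5 + 5) + 5)/2 = (10 + 5)/2 = (1/2)*15 = 15/2 ≈ 7.5000)
d(w, B) = B + 7*w
-790*d(J, 4) = -790*(4 + 7*(15/2)) = -790*(4 + 105/2) = -790*113/2 = -44635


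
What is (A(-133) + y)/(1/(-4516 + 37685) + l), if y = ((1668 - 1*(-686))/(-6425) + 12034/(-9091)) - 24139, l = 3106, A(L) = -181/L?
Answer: -6220051873952539678/800332152699449125 ≈ -7.7718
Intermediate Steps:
y = -1410049863489/58409675 (y = ((1668 + 686)*(-1/6425) + 12034*(-1/9091)) - 24139 = (2354*(-1/6425) - 12034/9091) - 24139 = (-2354/6425 - 12034/9091) - 24139 = -98718664/58409675 - 24139 = -1410049863489/58409675 ≈ -24141.)
(A(-133) + y)/(1/(-4516 + 37685) + l) = (-181/(-133) - 1410049863489/58409675)/(1/(-4516 + 37685) + 3106) = (-181*(-1/133) - 1410049863489/58409675)/(1/33169 + 3106) = (181/133 - 1410049863489/58409675)/(1/33169 + 3106) = -187526059692862/(7768486775*103022915/33169) = -187526059692862/7768486775*33169/103022915 = -6220051873952539678/800332152699449125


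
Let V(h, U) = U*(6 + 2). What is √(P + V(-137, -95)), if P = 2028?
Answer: 2*√317 ≈ 35.609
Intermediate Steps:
V(h, U) = 8*U (V(h, U) = U*8 = 8*U)
√(P + V(-137, -95)) = √(2028 + 8*(-95)) = √(2028 - 760) = √1268 = 2*√317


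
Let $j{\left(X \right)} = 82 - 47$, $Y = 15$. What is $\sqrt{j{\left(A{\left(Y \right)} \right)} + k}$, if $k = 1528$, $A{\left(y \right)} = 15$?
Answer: $\sqrt{1563} \approx 39.535$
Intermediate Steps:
$j{\left(X \right)} = 35$
$\sqrt{j{\left(A{\left(Y \right)} \right)} + k} = \sqrt{35 + 1528} = \sqrt{1563}$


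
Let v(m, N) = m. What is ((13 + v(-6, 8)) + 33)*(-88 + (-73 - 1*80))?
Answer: -9640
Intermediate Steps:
((13 + v(-6, 8)) + 33)*(-88 + (-73 - 1*80)) = ((13 - 6) + 33)*(-88 + (-73 - 1*80)) = (7 + 33)*(-88 + (-73 - 80)) = 40*(-88 - 153) = 40*(-241) = -9640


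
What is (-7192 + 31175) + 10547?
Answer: 34530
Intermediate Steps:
(-7192 + 31175) + 10547 = 23983 + 10547 = 34530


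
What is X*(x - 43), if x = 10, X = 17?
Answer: -561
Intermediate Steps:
X*(x - 43) = 17*(10 - 43) = 17*(-33) = -561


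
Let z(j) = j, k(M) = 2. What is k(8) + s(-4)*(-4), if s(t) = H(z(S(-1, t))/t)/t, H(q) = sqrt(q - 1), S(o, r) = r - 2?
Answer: 2 + sqrt(2)/2 ≈ 2.7071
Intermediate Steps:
S(o, r) = -2 + r
H(q) = sqrt(-1 + q)
s(t) = sqrt(-1 + (-2 + t)/t)/t
k(8) + s(-4)*(-4) = 2 + (sqrt(2)*sqrt(-1/(-4))/(-4))*(-4) = 2 + (sqrt(2)*(-1/4)*sqrt(-1*(-1/4)))*(-4) = 2 + (sqrt(2)*(-1/4)*sqrt(1/4))*(-4) = 2 + (sqrt(2)*(-1/4)*(1/2))*(-4) = 2 - sqrt(2)/8*(-4) = 2 + sqrt(2)/2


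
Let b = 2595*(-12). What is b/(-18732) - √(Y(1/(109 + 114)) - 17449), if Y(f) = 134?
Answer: 2595/1561 - I*√17315 ≈ 1.6624 - 131.59*I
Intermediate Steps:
b = -31140
b/(-18732) - √(Y(1/(109 + 114)) - 17449) = -31140/(-18732) - √(134 - 17449) = -31140*(-1/18732) - √(-17315) = 2595/1561 - I*√17315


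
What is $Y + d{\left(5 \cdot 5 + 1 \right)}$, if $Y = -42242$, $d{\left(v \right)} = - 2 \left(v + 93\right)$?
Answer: $-42480$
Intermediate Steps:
$d{\left(v \right)} = -186 - 2 v$ ($d{\left(v \right)} = - 2 \left(93 + v\right) = -186 - 2 v$)
$Y + d{\left(5 \cdot 5 + 1 \right)} = -42242 - \left(186 + 2 \left(5 \cdot 5 + 1\right)\right) = -42242 - \left(186 + 2 \left(25 + 1\right)\right) = -42242 - 238 = -42480$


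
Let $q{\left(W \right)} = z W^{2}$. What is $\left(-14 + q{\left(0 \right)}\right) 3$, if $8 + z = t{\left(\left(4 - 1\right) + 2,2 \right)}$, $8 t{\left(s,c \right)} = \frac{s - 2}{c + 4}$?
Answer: $-42$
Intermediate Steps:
$t{\left(s,c \right)} = \frac{-2 + s}{8 \left(4 + c\right)}$ ($t{\left(s,c \right)} = \frac{\left(s - 2\right) \frac{1}{c + 4}}{8} = \frac{\left(-2 + s\right) \frac{1}{4 + c}}{8} = \frac{\frac{1}{4 + c} \left(-2 + s\right)}{8} = \frac{-2 + s}{8 \left(4 + c\right)}$)
$z = - \frac{127}{16}$ ($z = -8 + \frac{-2 + \left(\left(4 - 1\right) + 2\right)}{8 \left(4 + 2\right)} = -8 + \frac{-2 + \left(3 + 2\right)}{8 \cdot 6} = -8 + \frac{1}{8} \cdot \frac{1}{6} \left(-2 + 5\right) = -8 + \frac{1}{8} \cdot \frac{1}{6} \cdot 3 = -8 + \frac{1}{16} = - \frac{127}{16} \approx -7.9375$)
$q{\left(W \right)} = - \frac{127 W^{2}}{16}$
$\left(-14 + q{\left(0 \right)}\right) 3 = \left(-14 - \frac{127 \cdot 0^{2}}{16}\right) 3 = \left(-14 - 0\right) 3 = \left(-14 + 0\right) 3 = \left(-14\right) 3 = -42$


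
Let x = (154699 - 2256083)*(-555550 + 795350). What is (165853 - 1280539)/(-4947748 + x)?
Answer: 557343/251958415474 ≈ 2.2120e-6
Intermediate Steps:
x = -503911883200 (x = -2101384*239800 = -503911883200)
(165853 - 1280539)/(-4947748 + x) = (165853 - 1280539)/(-4947748 - 503911883200) = -1114686/(-503916830948) = -1114686*(-1/503916830948) = 557343/251958415474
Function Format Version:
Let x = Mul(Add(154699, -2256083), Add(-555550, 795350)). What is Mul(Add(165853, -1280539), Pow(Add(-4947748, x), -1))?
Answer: Rational(557343, 251958415474) ≈ 2.2120e-6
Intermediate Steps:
x = -503911883200 (x = Mul(-2101384, 239800) = -503911883200)
Mul(Add(165853, -1280539), Pow(Add(-4947748, x), -1)) = Mul(Add(165853, -1280539), Pow(Add(-4947748, -503911883200), -1)) = Mul(-1114686, Pow(-503916830948, -1)) = Mul(-1114686, Rational(-1, 503916830948)) = Rational(557343, 251958415474)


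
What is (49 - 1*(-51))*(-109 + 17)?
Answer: -9200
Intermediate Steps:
(49 - 1*(-51))*(-109 + 17) = (49 + 51)*(-92) = 100*(-92) = -9200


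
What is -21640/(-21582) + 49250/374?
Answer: 24341065/183447 ≈ 132.69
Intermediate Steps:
-21640/(-21582) + 49250/374 = -21640*(-1/21582) + 49250*(1/374) = 10820/10791 + 24625/187 = 24341065/183447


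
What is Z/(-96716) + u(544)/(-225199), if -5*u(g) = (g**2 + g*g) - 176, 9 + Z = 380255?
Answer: -185464312217/54450866210 ≈ -3.4061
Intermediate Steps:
Z = 380246 (Z = -9 + 380255 = 380246)
u(g) = 176/5 - 2*g**2/5 (u(g) = -((g**2 + g*g) - 176)/5 = -((g**2 + g**2) - 176)/5 = -(2*g**2 - 176)/5 = -(-176 + 2*g**2)/5 = 176/5 - 2*g**2/5)
Z/(-96716) + u(544)/(-225199) = 380246/(-96716) + (176/5 - 2/5*544**2)/(-225199) = 380246*(-1/96716) + (176/5 - 2/5*295936)*(-1/225199) = -190123/48358 + (176/5 - 591872/5)*(-1/225199) = -190123/48358 - 591696/5*(-1/225199) = -190123/48358 + 591696/1125995 = -185464312217/54450866210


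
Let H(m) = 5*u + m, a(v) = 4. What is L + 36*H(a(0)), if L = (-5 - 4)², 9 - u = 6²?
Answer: -4635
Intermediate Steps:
u = -27 (u = 9 - 1*6² = 9 - 1*36 = 9 - 36 = -27)
L = 81 (L = (-9)² = 81)
H(m) = -135 + m (H(m) = 5*(-27) + m = -135 + m)
L + 36*H(a(0)) = 81 + 36*(-135 + 4) = 81 + 36*(-131) = 81 - 4716 = -4635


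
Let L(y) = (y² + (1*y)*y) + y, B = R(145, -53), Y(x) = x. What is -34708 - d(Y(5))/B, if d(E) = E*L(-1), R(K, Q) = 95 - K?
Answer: -347079/10 ≈ -34708.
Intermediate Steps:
B = -50 (B = 95 - 1*145 = 95 - 145 = -50)
L(y) = y + 2*y² (L(y) = (y² + y*y) + y = (y² + y²) + y = 2*y² + y = y + 2*y²)
d(E) = E (d(E) = E*(-(1 + 2*(-1))) = E*(-(1 - 2)) = E*(-1*(-1)) = E*1 = E)
-34708 - d(Y(5))/B = -34708 - 5/(-50) = -34708 - 5*(-1)/50 = -34708 - 1*(-⅒) = -34708 + ⅒ = -347079/10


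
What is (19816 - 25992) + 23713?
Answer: 17537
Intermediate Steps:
(19816 - 25992) + 23713 = -6176 + 23713 = 17537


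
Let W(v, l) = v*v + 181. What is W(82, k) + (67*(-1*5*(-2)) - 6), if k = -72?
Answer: 7569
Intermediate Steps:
W(v, l) = 181 + v² (W(v, l) = v² + 181 = 181 + v²)
W(82, k) + (67*(-1*5*(-2)) - 6) = (181 + 82²) + (67*(-1*5*(-2)) - 6) = (181 + 6724) + (67*(-5*(-2)) - 6) = 6905 + (67*10 - 6) = 6905 + (670 - 6) = 6905 + 664 = 7569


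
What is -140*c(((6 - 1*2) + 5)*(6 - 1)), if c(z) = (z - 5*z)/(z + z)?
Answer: 280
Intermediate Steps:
c(z) = -2 (c(z) = (-4*z)/((2*z)) = (-4*z)*(1/(2*z)) = -2)
-140*c(((6 - 1*2) + 5)*(6 - 1)) = -140*(-2) = 280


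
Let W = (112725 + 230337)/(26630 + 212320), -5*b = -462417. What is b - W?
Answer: 409232692/4425 ≈ 92482.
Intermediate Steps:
b = 462417/5 (b = -⅕*(-462417) = 462417/5 ≈ 92483.)
W = 6353/4425 (W = 343062/238950 = 343062*(1/238950) = 6353/4425 ≈ 1.4357)
b - W = 462417/5 - 1*6353/4425 = 462417/5 - 6353/4425 = 409232692/4425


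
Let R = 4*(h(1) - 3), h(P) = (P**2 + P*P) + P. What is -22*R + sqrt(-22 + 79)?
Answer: sqrt(57) ≈ 7.5498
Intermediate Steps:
h(P) = P + 2*P**2 (h(P) = (P**2 + P**2) + P = 2*P**2 + P = P + 2*P**2)
R = 0 (R = 4*(1*(1 + 2*1) - 3) = 4*(1*(1 + 2) - 3) = 4*(1*3 - 3) = 4*(3 - 3) = 4*0 = 0)
-22*R + sqrt(-22 + 79) = -22*0 + sqrt(-22 + 79) = 0 + sqrt(57) = sqrt(57)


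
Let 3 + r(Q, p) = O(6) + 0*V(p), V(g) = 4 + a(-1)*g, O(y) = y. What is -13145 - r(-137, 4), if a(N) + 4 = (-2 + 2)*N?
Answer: -13148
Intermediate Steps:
a(N) = -4 (a(N) = -4 + (-2 + 2)*N = -4 + 0*N = -4 + 0 = -4)
V(g) = 4 - 4*g
r(Q, p) = 3 (r(Q, p) = -3 + (6 + 0*(4 - 4*p)) = -3 + (6 + 0) = -3 + 6 = 3)
-13145 - r(-137, 4) = -13145 - 1*3 = -13145 - 3 = -13148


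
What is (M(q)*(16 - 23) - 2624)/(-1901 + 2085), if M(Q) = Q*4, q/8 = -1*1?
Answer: -300/23 ≈ -13.043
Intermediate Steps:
q = -8 (q = 8*(-1*1) = 8*(-1) = -8)
M(Q) = 4*Q
(M(q)*(16 - 23) - 2624)/(-1901 + 2085) = ((4*(-8))*(16 - 23) - 2624)/(-1901 + 2085) = (-32*(-7) - 2624)/184 = (224 - 2624)*(1/184) = -2400*1/184 = -300/23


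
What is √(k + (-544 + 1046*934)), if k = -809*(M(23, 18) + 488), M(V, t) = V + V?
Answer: √544414 ≈ 737.84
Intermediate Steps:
M(V, t) = 2*V
k = -432006 (k = -809*(2*23 + 488) = -809*(46 + 488) = -809*534 = -432006)
√(k + (-544 + 1046*934)) = √(-432006 + (-544 + 1046*934)) = √(-432006 + (-544 + 976964)) = √(-432006 + 976420) = √544414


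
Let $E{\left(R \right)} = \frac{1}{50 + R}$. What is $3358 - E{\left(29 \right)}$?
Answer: $\frac{265281}{79} \approx 3358.0$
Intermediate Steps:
$3358 - E{\left(29 \right)} = 3358 - \frac{1}{50 + 29} = 3358 - \frac{1}{79} = \frac{265281}{79}$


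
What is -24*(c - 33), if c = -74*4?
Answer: 7896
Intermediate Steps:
c = -296
-24*(c - 33) = -24*(-296 - 33) = -24*(-329) = 7896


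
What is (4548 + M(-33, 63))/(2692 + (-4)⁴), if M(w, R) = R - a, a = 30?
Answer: 4581/2948 ≈ 1.5539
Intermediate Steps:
M(w, R) = -30 + R (M(w, R) = R - 1*30 = R - 30 = -30 + R)
(4548 + M(-33, 63))/(2692 + (-4)⁴) = (4548 + (-30 + 63))/(2692 + (-4)⁴) = (4548 + 33)/(2692 + 256) = 4581/2948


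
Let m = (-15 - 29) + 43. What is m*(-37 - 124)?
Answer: 161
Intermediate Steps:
m = -1 (m = -44 + 43 = -1)
m*(-37 - 124) = -(-37 - 124) = -1*(-161) = 161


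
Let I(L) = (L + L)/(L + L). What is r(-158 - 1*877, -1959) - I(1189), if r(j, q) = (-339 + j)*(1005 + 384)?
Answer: -1908487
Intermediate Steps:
r(j, q) = -470871 + 1389*j (r(j, q) = (-339 + j)*1389 = -470871 + 1389*j)
I(L) = 1 (I(L) = (2*L)/((2*L)) = (2*L)*(1/(2*L)) = 1)
r(-158 - 1*877, -1959) - I(1189) = (-470871 + 1389*(-158 - 1*877)) - 1*1 = (-470871 + 1389*(-158 - 877)) - 1 = (-470871 + 1389*(-1035)) - 1 = (-470871 - 1437615) - 1 = -1908486 - 1 = -1908487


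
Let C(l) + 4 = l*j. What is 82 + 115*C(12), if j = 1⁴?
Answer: 1002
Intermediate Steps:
j = 1
C(l) = -4 + l (C(l) = -4 + l*1 = -4 + l)
82 + 115*C(12) = 82 + 115*(-4 + 12) = 82 + 115*8 = 82 + 920 = 1002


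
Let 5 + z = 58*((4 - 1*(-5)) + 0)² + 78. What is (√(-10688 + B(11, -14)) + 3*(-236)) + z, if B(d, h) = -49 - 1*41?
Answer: 4063 + I*√10778 ≈ 4063.0 + 103.82*I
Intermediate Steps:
B(d, h) = -90 (B(d, h) = -49 - 41 = -90)
z = 4771 (z = -5 + (58*((4 - 1*(-5)) + 0)² + 78) = -5 + (58*((4 + 5) + 0)² + 78) = -5 + (58*(9 + 0)² + 78) = -5 + (58*9² + 78) = -5 + (58*81 + 78) = -5 + (4698 + 78) = -5 + 4776 = 4771)
(√(-10688 + B(11, -14)) + 3*(-236)) + z = (√(-10688 - 90) + 3*(-236)) + 4771 = (√(-10778) - 708) + 4771 = (I*√10778 - 708) + 4771 = (-708 + I*√10778) + 4771 = 4063 + I*√10778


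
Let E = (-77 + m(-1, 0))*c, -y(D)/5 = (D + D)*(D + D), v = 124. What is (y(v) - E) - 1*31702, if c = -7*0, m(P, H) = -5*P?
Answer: -339222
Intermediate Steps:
y(D) = -20*D² (y(D) = -5*(D + D)*(D + D) = -5*2*D*2*D = -20*D²)
c = 0
E = 0 (E = (-77 - 5*(-1))*0 = (-77 + 5)*0 = -72*0 = 0)
(y(v) - E) - 1*31702 = (-20*124² - 1*0) - 1*31702 = (-20*15376 + 0) - 31702 = (-307520 + 0) - 31702 = -307520 - 31702 = -339222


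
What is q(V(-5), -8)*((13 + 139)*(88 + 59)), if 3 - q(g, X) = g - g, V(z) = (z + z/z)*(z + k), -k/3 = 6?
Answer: 67032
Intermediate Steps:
k = -18 (k = -3*6 = -18)
V(z) = (1 + z)*(-18 + z) (V(z) = (z + z/z)*(z - 18) = (z + 1)*(-18 + z) = (1 + z)*(-18 + z))
q(g, X) = 3 (q(g, X) = 3 - (g - g) = 3 - 1*0 = 3 + 0 = 3)
q(V(-5), -8)*((13 + 139)*(88 + 59)) = 3*((13 + 139)*(88 + 59)) = 3*(152*147) = 3*22344 = 67032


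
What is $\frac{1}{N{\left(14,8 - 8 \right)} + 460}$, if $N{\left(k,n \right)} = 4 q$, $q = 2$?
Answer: $\frac{1}{468} \approx 0.0021368$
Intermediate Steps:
$N{\left(k,n \right)} = 8$ ($N{\left(k,n \right)} = 4 \cdot 2 = 8$)
$\frac{1}{N{\left(14,8 - 8 \right)} + 460} = \frac{1}{8 + 460} = \frac{1}{468}$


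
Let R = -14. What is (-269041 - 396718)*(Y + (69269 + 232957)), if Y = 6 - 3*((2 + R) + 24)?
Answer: -201189706764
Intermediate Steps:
Y = -30 (Y = 6 - 3*((2 - 14) + 24) = 6 - 3*(-12 + 24) = 6 - 3*12 = 6 - 36 = -30)
(-269041 - 396718)*(Y + (69269 + 232957)) = (-269041 - 396718)*(-30 + (69269 + 232957)) = -665759*(-30 + 302226) = -665759*302196 = -201189706764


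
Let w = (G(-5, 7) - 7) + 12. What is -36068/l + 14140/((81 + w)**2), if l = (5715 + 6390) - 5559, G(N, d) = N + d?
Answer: -23343769/6336528 ≈ -3.6840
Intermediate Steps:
w = 7 (w = ((-5 + 7) - 7) + 12 = (2 - 7) + 12 = -5 + 12 = 7)
l = 6546 (l = 12105 - 5559 = 6546)
-36068/l + 14140/((81 + w)**2) = -36068/6546 + 14140/((81 + 7)**2) = -36068*1/6546 + 14140/(88**2) = -18034/3273 + 14140/7744 = -18034/3273 + 14140*(1/7744) = -18034/3273 + 3535/1936 = -23343769/6336528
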